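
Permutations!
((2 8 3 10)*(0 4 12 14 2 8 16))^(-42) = (16) = [0, 1, 2, 3, 4, 5, 6, 7, 8, 9, 10, 11, 12, 13, 14, 15, 16]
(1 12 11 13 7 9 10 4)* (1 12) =(4 12 11 13 7 9 10) =[0, 1, 2, 3, 12, 5, 6, 9, 8, 10, 4, 13, 11, 7]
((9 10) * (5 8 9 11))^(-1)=(5 11 10 9 8)=[0, 1, 2, 3, 4, 11, 6, 7, 5, 8, 9, 10]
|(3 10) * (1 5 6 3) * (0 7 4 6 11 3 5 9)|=|(0 7 4 6 5 11 3 10 1 9)|=10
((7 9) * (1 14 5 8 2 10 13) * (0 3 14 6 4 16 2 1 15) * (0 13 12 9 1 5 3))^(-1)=(1 7 9 12 10 2 16 4 6)(3 14)(5 8)(13 15)=[0, 7, 16, 14, 6, 8, 1, 9, 5, 12, 2, 11, 10, 15, 3, 13, 4]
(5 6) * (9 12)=(5 6)(9 12)=[0, 1, 2, 3, 4, 6, 5, 7, 8, 12, 10, 11, 9]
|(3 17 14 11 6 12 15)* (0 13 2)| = 21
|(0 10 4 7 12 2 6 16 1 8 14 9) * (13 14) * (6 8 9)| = 13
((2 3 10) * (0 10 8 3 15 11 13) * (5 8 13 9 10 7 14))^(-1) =(0 13 3 8 5 14 7)(2 10 9 11 15) =[13, 1, 10, 8, 4, 14, 6, 0, 5, 11, 9, 15, 12, 3, 7, 2]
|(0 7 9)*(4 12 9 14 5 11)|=|(0 7 14 5 11 4 12 9)|=8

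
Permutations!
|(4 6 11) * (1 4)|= |(1 4 6 11)|= 4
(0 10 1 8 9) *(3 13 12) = (0 10 1 8 9)(3 13 12) = [10, 8, 2, 13, 4, 5, 6, 7, 9, 0, 1, 11, 3, 12]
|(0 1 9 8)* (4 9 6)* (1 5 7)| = 8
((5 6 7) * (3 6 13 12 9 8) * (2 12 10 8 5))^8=(2 6 8 13 9)(3 10 5 12 7)=[0, 1, 6, 10, 4, 12, 8, 3, 13, 2, 5, 11, 7, 9]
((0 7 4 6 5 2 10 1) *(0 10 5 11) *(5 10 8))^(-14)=(0 7 4 6 11)(1 8 5 2 10)=[7, 8, 10, 3, 6, 2, 11, 4, 5, 9, 1, 0]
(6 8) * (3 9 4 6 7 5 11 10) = [0, 1, 2, 9, 6, 11, 8, 5, 7, 4, 3, 10] = (3 9 4 6 8 7 5 11 10)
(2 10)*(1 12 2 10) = (1 12 2) = [0, 12, 1, 3, 4, 5, 6, 7, 8, 9, 10, 11, 2]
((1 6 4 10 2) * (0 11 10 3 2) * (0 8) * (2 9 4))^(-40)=(11)(1 2 6)(3 4 9)=[0, 2, 6, 4, 9, 5, 1, 7, 8, 3, 10, 11]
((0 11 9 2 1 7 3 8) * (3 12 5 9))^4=(1 9 12)(2 5 7)=[0, 9, 5, 3, 4, 7, 6, 2, 8, 12, 10, 11, 1]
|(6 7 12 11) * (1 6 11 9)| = 5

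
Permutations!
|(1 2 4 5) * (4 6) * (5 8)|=6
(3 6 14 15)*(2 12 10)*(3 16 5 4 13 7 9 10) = (2 12 3 6 14 15 16 5 4 13 7 9 10) = [0, 1, 12, 6, 13, 4, 14, 9, 8, 10, 2, 11, 3, 7, 15, 16, 5]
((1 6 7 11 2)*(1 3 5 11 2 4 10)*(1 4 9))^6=(1 11 3 7)(2 6 9 5)=[0, 11, 6, 7, 4, 2, 9, 1, 8, 5, 10, 3]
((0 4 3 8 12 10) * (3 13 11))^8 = (13) = [0, 1, 2, 3, 4, 5, 6, 7, 8, 9, 10, 11, 12, 13]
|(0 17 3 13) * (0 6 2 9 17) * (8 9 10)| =8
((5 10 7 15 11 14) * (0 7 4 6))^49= [14, 1, 2, 3, 15, 0, 11, 5, 8, 9, 7, 4, 12, 13, 6, 10]= (0 14 6 11 4 15 10 7 5)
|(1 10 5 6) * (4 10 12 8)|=|(1 12 8 4 10 5 6)|=7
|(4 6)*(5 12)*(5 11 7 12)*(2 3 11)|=|(2 3 11 7 12)(4 6)|=10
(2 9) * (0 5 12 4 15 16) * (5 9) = (0 9 2 5 12 4 15 16) = [9, 1, 5, 3, 15, 12, 6, 7, 8, 2, 10, 11, 4, 13, 14, 16, 0]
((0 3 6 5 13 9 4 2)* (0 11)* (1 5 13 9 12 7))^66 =(0 1)(2 12)(3 5)(4 13)(6 9)(7 11) =[1, 0, 12, 5, 13, 3, 9, 11, 8, 6, 10, 7, 2, 4]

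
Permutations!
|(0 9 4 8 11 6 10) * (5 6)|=|(0 9 4 8 11 5 6 10)|=8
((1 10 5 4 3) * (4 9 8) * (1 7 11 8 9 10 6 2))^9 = (3 4 8 11 7)(5 10) = [0, 1, 2, 4, 8, 10, 6, 3, 11, 9, 5, 7]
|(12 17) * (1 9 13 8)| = 4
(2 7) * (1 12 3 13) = (1 12 3 13)(2 7) = [0, 12, 7, 13, 4, 5, 6, 2, 8, 9, 10, 11, 3, 1]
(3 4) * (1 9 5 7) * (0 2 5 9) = (9)(0 2 5 7 1)(3 4) = [2, 0, 5, 4, 3, 7, 6, 1, 8, 9]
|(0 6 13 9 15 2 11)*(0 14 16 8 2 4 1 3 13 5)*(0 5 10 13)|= 45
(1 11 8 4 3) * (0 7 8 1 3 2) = (0 7 8 4 2)(1 11) = [7, 11, 0, 3, 2, 5, 6, 8, 4, 9, 10, 1]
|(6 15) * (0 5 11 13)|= |(0 5 11 13)(6 15)|= 4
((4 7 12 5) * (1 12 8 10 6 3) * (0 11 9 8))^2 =(0 9 10 3 12 4)(1 5 7 11 8 6) =[9, 5, 2, 12, 0, 7, 1, 11, 6, 10, 3, 8, 4]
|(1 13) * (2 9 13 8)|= |(1 8 2 9 13)|= 5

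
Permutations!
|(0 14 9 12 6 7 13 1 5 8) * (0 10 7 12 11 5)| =10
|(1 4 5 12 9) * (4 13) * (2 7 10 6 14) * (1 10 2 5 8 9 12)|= 18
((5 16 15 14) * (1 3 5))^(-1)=(1 14 15 16 5 3)=[0, 14, 2, 1, 4, 3, 6, 7, 8, 9, 10, 11, 12, 13, 15, 16, 5]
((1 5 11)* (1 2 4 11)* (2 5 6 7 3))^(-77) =(1 3 11 6 2 5 7 4) =[0, 3, 5, 11, 1, 7, 2, 4, 8, 9, 10, 6]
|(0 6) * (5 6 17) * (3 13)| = 4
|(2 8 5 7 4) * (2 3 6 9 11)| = 9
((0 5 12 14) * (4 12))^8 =[12, 1, 2, 3, 0, 14, 6, 7, 8, 9, 10, 11, 5, 13, 4] =(0 12 5 14 4)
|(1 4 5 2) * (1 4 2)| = |(1 2 4 5)| = 4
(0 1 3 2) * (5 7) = [1, 3, 0, 2, 4, 7, 6, 5] = (0 1 3 2)(5 7)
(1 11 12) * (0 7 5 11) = (0 7 5 11 12 1) = [7, 0, 2, 3, 4, 11, 6, 5, 8, 9, 10, 12, 1]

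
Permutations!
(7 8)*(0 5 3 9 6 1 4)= [5, 4, 2, 9, 0, 3, 1, 8, 7, 6]= (0 5 3 9 6 1 4)(7 8)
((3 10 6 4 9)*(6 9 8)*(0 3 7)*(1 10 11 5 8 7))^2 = (0 11 8 4)(1 9 10)(3 5 6 7) = [11, 9, 2, 5, 0, 6, 7, 3, 4, 10, 1, 8]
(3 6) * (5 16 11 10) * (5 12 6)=[0, 1, 2, 5, 4, 16, 3, 7, 8, 9, 12, 10, 6, 13, 14, 15, 11]=(3 5 16 11 10 12 6)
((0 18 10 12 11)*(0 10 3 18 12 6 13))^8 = [11, 1, 2, 3, 4, 5, 0, 7, 8, 9, 13, 6, 10, 12, 14, 15, 16, 17, 18] = (18)(0 11 6)(10 13 12)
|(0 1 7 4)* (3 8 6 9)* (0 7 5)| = |(0 1 5)(3 8 6 9)(4 7)| = 12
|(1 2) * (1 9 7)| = 4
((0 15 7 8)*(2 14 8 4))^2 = (0 7 2 8 15 4 14) = [7, 1, 8, 3, 14, 5, 6, 2, 15, 9, 10, 11, 12, 13, 0, 4]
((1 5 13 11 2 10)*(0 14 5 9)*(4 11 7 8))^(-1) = (0 9 1 10 2 11 4 8 7 13 5 14) = [9, 10, 11, 3, 8, 14, 6, 13, 7, 1, 2, 4, 12, 5, 0]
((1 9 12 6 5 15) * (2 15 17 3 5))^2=(1 12 2)(3 17 5)(6 15 9)=[0, 12, 1, 17, 4, 3, 15, 7, 8, 6, 10, 11, 2, 13, 14, 9, 16, 5]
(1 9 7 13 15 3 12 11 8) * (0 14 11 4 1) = (0 14 11 8)(1 9 7 13 15 3 12 4) = [14, 9, 2, 12, 1, 5, 6, 13, 0, 7, 10, 8, 4, 15, 11, 3]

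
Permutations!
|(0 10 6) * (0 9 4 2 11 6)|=|(0 10)(2 11 6 9 4)|=10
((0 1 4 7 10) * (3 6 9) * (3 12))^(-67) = (0 7 1 10 4)(3 6 9 12) = [7, 10, 2, 6, 0, 5, 9, 1, 8, 12, 4, 11, 3]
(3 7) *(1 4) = [0, 4, 2, 7, 1, 5, 6, 3] = (1 4)(3 7)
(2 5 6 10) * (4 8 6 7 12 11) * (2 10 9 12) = (2 5 7)(4 8 6 9 12 11) = [0, 1, 5, 3, 8, 7, 9, 2, 6, 12, 10, 4, 11]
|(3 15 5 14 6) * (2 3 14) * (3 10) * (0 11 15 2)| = 12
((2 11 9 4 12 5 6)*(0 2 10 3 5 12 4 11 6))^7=(12)(0 2 6 10 3 5)(9 11)=[2, 1, 6, 5, 4, 0, 10, 7, 8, 11, 3, 9, 12]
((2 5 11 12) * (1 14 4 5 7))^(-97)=[0, 7, 12, 3, 14, 4, 6, 2, 8, 9, 10, 5, 11, 13, 1]=(1 7 2 12 11 5 4 14)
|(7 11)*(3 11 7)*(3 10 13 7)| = |(3 11 10 13 7)| = 5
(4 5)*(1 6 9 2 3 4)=(1 6 9 2 3 4 5)=[0, 6, 3, 4, 5, 1, 9, 7, 8, 2]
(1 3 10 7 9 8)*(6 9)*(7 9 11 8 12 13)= (1 3 10 9 12 13 7 6 11 8)= [0, 3, 2, 10, 4, 5, 11, 6, 1, 12, 9, 8, 13, 7]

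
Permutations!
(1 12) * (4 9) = (1 12)(4 9) = [0, 12, 2, 3, 9, 5, 6, 7, 8, 4, 10, 11, 1]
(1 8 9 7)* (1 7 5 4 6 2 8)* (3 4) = [0, 1, 8, 4, 6, 3, 2, 7, 9, 5] = (2 8 9 5 3 4 6)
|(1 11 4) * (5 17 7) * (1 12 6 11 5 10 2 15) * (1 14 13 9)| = 20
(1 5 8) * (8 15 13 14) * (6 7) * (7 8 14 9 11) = (1 5 15 13 9 11 7 6 8) = [0, 5, 2, 3, 4, 15, 8, 6, 1, 11, 10, 7, 12, 9, 14, 13]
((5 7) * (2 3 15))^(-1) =(2 15 3)(5 7) =[0, 1, 15, 2, 4, 7, 6, 5, 8, 9, 10, 11, 12, 13, 14, 3]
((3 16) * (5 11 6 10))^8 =(16) =[0, 1, 2, 3, 4, 5, 6, 7, 8, 9, 10, 11, 12, 13, 14, 15, 16]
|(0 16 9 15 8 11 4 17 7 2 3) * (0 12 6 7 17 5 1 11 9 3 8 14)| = |(17)(0 16 3 12 6 7 2 8 9 15 14)(1 11 4 5)| = 44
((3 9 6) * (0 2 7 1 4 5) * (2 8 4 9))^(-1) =[5, 7, 3, 6, 8, 4, 9, 2, 0, 1] =(0 5 4 8)(1 7 2 3 6 9)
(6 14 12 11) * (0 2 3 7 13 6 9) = [2, 1, 3, 7, 4, 5, 14, 13, 8, 0, 10, 9, 11, 6, 12] = (0 2 3 7 13 6 14 12 11 9)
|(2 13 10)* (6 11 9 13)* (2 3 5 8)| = |(2 6 11 9 13 10 3 5 8)| = 9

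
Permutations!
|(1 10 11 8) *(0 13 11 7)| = |(0 13 11 8 1 10 7)| = 7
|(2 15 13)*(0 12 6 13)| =6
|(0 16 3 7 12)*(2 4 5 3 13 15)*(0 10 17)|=12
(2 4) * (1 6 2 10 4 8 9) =(1 6 2 8 9)(4 10) =[0, 6, 8, 3, 10, 5, 2, 7, 9, 1, 4]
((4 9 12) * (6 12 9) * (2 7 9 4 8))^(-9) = (2 12 4 7 8 6 9) = [0, 1, 12, 3, 7, 5, 9, 8, 6, 2, 10, 11, 4]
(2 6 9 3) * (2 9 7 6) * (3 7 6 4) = (3 9 7 4) = [0, 1, 2, 9, 3, 5, 6, 4, 8, 7]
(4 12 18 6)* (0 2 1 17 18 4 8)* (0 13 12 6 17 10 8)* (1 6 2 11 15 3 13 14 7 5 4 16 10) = (0 11 15 3 13 12 16 10 8 14 7 5 4 2 6)(17 18) = [11, 1, 6, 13, 2, 4, 0, 5, 14, 9, 8, 15, 16, 12, 7, 3, 10, 18, 17]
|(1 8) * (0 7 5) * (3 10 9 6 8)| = |(0 7 5)(1 3 10 9 6 8)| = 6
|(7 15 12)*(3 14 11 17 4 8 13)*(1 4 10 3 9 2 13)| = |(1 4 8)(2 13 9)(3 14 11 17 10)(7 15 12)| = 15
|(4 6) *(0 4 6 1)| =3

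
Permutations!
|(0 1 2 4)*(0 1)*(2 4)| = |(1 4)| = 2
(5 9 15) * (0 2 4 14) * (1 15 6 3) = [2, 15, 4, 1, 14, 9, 3, 7, 8, 6, 10, 11, 12, 13, 0, 5] = (0 2 4 14)(1 15 5 9 6 3)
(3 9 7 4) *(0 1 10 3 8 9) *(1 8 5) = [8, 10, 2, 0, 5, 1, 6, 4, 9, 7, 3] = (0 8 9 7 4 5 1 10 3)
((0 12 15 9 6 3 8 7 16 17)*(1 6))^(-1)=(0 17 16 7 8 3 6 1 9 15 12)=[17, 9, 2, 6, 4, 5, 1, 8, 3, 15, 10, 11, 0, 13, 14, 12, 7, 16]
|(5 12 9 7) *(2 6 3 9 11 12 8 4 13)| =|(2 6 3 9 7 5 8 4 13)(11 12)| =18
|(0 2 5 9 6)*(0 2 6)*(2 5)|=4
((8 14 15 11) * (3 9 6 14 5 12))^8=(3 12 5 8 11 15 14 6 9)=[0, 1, 2, 12, 4, 8, 9, 7, 11, 3, 10, 15, 5, 13, 6, 14]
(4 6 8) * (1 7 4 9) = (1 7 4 6 8 9) = [0, 7, 2, 3, 6, 5, 8, 4, 9, 1]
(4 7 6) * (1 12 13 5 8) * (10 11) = [0, 12, 2, 3, 7, 8, 4, 6, 1, 9, 11, 10, 13, 5] = (1 12 13 5 8)(4 7 6)(10 11)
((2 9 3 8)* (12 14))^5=(2 9 3 8)(12 14)=[0, 1, 9, 8, 4, 5, 6, 7, 2, 3, 10, 11, 14, 13, 12]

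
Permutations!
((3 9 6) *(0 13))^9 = (0 13) = [13, 1, 2, 3, 4, 5, 6, 7, 8, 9, 10, 11, 12, 0]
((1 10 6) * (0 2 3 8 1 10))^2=(10)(0 3 1 2 8)=[3, 2, 8, 1, 4, 5, 6, 7, 0, 9, 10]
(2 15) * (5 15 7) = (2 7 5 15) = [0, 1, 7, 3, 4, 15, 6, 5, 8, 9, 10, 11, 12, 13, 14, 2]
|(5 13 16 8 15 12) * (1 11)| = |(1 11)(5 13 16 8 15 12)| = 6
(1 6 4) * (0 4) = (0 4 1 6) = [4, 6, 2, 3, 1, 5, 0]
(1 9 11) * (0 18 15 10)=(0 18 15 10)(1 9 11)=[18, 9, 2, 3, 4, 5, 6, 7, 8, 11, 0, 1, 12, 13, 14, 10, 16, 17, 15]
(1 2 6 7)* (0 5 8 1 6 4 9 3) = (0 5 8 1 2 4 9 3)(6 7) = [5, 2, 4, 0, 9, 8, 7, 6, 1, 3]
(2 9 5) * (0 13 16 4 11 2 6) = (0 13 16 4 11 2 9 5 6) = [13, 1, 9, 3, 11, 6, 0, 7, 8, 5, 10, 2, 12, 16, 14, 15, 4]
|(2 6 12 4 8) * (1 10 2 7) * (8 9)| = |(1 10 2 6 12 4 9 8 7)| = 9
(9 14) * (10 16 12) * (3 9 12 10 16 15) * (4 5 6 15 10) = (3 9 14 12 16 4 5 6 15) = [0, 1, 2, 9, 5, 6, 15, 7, 8, 14, 10, 11, 16, 13, 12, 3, 4]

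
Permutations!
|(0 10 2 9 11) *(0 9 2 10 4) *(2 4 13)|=4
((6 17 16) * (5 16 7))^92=[0, 1, 2, 3, 4, 6, 7, 16, 8, 9, 10, 11, 12, 13, 14, 15, 17, 5]=(5 6 7 16 17)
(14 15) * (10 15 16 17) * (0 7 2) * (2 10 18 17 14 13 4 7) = (0 2)(4 7 10 15 13)(14 16)(17 18) = [2, 1, 0, 3, 7, 5, 6, 10, 8, 9, 15, 11, 12, 4, 16, 13, 14, 18, 17]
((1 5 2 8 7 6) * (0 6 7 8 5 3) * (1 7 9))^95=(0 3 1 9 7 6)(2 5)=[3, 9, 5, 1, 4, 2, 0, 6, 8, 7]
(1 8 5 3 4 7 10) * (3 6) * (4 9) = (1 8 5 6 3 9 4 7 10) = [0, 8, 2, 9, 7, 6, 3, 10, 5, 4, 1]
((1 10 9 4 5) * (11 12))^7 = (1 9 5 10 4)(11 12) = [0, 9, 2, 3, 1, 10, 6, 7, 8, 5, 4, 12, 11]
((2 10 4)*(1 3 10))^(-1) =[0, 2, 4, 1, 10, 5, 6, 7, 8, 9, 3] =(1 2 4 10 3)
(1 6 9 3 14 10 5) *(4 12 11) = (1 6 9 3 14 10 5)(4 12 11) = [0, 6, 2, 14, 12, 1, 9, 7, 8, 3, 5, 4, 11, 13, 10]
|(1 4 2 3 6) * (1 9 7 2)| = |(1 4)(2 3 6 9 7)| = 10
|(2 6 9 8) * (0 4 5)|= |(0 4 5)(2 6 9 8)|= 12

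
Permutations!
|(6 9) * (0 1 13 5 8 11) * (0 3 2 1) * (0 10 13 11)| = 20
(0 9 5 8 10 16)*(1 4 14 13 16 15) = [9, 4, 2, 3, 14, 8, 6, 7, 10, 5, 15, 11, 12, 16, 13, 1, 0] = (0 9 5 8 10 15 1 4 14 13 16)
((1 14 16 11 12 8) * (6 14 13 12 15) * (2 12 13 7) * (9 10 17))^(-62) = (1 12 7 8 2)(6 11 14 15 16)(9 10 17) = [0, 12, 1, 3, 4, 5, 11, 8, 2, 10, 17, 14, 7, 13, 15, 16, 6, 9]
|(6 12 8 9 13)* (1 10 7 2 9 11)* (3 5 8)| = |(1 10 7 2 9 13 6 12 3 5 8 11)| = 12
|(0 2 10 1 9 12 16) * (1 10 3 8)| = |(0 2 3 8 1 9 12 16)| = 8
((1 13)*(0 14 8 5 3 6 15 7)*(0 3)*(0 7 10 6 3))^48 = [5, 1, 2, 3, 4, 14, 6, 8, 0, 9, 10, 11, 12, 13, 7, 15] = (15)(0 5 14 7 8)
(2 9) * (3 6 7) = (2 9)(3 6 7) = [0, 1, 9, 6, 4, 5, 7, 3, 8, 2]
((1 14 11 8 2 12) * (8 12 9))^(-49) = (1 12 11 14)(2 8 9) = [0, 12, 8, 3, 4, 5, 6, 7, 9, 2, 10, 14, 11, 13, 1]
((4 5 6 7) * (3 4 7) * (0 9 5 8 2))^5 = [4, 1, 3, 9, 5, 2, 0, 7, 6, 8] = (0 4 5 2 3 9 8 6)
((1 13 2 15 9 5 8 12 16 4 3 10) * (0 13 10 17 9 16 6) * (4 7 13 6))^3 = (0 6)(1 10)(2 7 15 13 16)(3 5 4 9 12 17 8) = [6, 10, 7, 5, 9, 4, 0, 15, 3, 12, 1, 11, 17, 16, 14, 13, 2, 8]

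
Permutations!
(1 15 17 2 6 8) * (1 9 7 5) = (1 15 17 2 6 8 9 7 5) = [0, 15, 6, 3, 4, 1, 8, 5, 9, 7, 10, 11, 12, 13, 14, 17, 16, 2]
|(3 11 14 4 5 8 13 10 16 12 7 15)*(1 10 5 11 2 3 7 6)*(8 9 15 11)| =90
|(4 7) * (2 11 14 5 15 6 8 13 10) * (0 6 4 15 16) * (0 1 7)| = |(0 6 8 13 10 2 11 14 5 16 1 7 15 4)| = 14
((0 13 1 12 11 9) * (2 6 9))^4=(0 11)(1 6)(2 13)(9 12)=[11, 6, 13, 3, 4, 5, 1, 7, 8, 12, 10, 0, 9, 2]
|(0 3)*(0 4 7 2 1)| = |(0 3 4 7 2 1)| = 6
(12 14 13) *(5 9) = (5 9)(12 14 13) = [0, 1, 2, 3, 4, 9, 6, 7, 8, 5, 10, 11, 14, 12, 13]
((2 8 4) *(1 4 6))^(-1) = (1 6 8 2 4) = [0, 6, 4, 3, 1, 5, 8, 7, 2]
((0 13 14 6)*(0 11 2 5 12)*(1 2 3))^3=(0 6 1 12 14 3 5 13 11 2)=[6, 12, 0, 5, 4, 13, 1, 7, 8, 9, 10, 2, 14, 11, 3]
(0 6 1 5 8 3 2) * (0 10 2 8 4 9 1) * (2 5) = [6, 2, 10, 8, 9, 4, 0, 7, 3, 1, 5] = (0 6)(1 2 10 5 4 9)(3 8)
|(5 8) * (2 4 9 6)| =|(2 4 9 6)(5 8)| =4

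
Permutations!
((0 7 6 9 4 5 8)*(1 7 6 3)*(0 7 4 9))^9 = [6, 8, 2, 5, 7, 3, 0, 4, 1, 9] = (9)(0 6)(1 8)(3 5)(4 7)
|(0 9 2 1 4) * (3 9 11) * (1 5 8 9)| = 20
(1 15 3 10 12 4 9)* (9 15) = (1 9)(3 10 12 4 15) = [0, 9, 2, 10, 15, 5, 6, 7, 8, 1, 12, 11, 4, 13, 14, 3]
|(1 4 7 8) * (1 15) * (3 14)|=10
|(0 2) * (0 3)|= |(0 2 3)|= 3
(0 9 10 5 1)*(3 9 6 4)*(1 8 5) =(0 6 4 3 9 10 1)(5 8) =[6, 0, 2, 9, 3, 8, 4, 7, 5, 10, 1]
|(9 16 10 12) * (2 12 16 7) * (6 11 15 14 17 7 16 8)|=|(2 12 9 16 10 8 6 11 15 14 17 7)|=12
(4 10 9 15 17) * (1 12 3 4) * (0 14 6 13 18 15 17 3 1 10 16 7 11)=[14, 12, 2, 4, 16, 5, 13, 11, 8, 17, 9, 0, 1, 18, 6, 3, 7, 10, 15]=(0 14 6 13 18 15 3 4 16 7 11)(1 12)(9 17 10)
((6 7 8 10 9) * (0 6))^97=(0 6 7 8 10 9)=[6, 1, 2, 3, 4, 5, 7, 8, 10, 0, 9]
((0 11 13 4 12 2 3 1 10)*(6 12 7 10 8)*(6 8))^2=(0 13 7)(1 12 3 6 2)(4 10 11)=[13, 12, 1, 6, 10, 5, 2, 0, 8, 9, 11, 4, 3, 7]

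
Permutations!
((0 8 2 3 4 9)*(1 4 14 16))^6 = (0 1 3)(2 9 16)(4 14 8) = [1, 3, 9, 0, 14, 5, 6, 7, 4, 16, 10, 11, 12, 13, 8, 15, 2]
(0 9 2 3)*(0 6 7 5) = (0 9 2 3 6 7 5) = [9, 1, 3, 6, 4, 0, 7, 5, 8, 2]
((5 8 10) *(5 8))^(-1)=(8 10)=[0, 1, 2, 3, 4, 5, 6, 7, 10, 9, 8]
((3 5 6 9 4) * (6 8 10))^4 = [0, 1, 2, 6, 10, 9, 5, 7, 4, 8, 3] = (3 6 5 9 8 4 10)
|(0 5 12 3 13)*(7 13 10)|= |(0 5 12 3 10 7 13)|= 7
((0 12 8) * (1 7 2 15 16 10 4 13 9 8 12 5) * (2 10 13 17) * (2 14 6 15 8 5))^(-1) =(0 8 2)(1 5 9 13 16 15 6 14 17 4 10 7) =[8, 5, 0, 3, 10, 9, 14, 1, 2, 13, 7, 11, 12, 16, 17, 6, 15, 4]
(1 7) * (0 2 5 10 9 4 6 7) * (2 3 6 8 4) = (0 3 6 7 1)(2 5 10 9)(4 8) = [3, 0, 5, 6, 8, 10, 7, 1, 4, 2, 9]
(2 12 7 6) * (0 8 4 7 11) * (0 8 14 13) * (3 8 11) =(0 14 13)(2 12 3 8 4 7 6) =[14, 1, 12, 8, 7, 5, 2, 6, 4, 9, 10, 11, 3, 0, 13]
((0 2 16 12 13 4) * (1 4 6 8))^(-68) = [13, 16, 6, 3, 12, 5, 0, 7, 2, 9, 10, 11, 1, 4, 14, 15, 8] = (0 13 4 12 1 16 8 2 6)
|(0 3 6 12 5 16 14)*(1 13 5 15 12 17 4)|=|(0 3 6 17 4 1 13 5 16 14)(12 15)|=10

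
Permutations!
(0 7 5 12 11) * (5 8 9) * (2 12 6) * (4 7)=(0 4 7 8 9 5 6 2 12 11)=[4, 1, 12, 3, 7, 6, 2, 8, 9, 5, 10, 0, 11]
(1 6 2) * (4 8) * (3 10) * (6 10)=(1 10 3 6 2)(4 8)=[0, 10, 1, 6, 8, 5, 2, 7, 4, 9, 3]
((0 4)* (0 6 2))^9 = (0 4 6 2) = [4, 1, 0, 3, 6, 5, 2]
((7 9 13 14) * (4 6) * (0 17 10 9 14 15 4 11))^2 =[10, 1, 2, 3, 11, 5, 0, 7, 8, 15, 13, 17, 12, 4, 14, 6, 16, 9] =(0 10 13 4 11 17 9 15 6)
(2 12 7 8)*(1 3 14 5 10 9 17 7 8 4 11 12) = (1 3 14 5 10 9 17 7 4 11 12 8 2) = [0, 3, 1, 14, 11, 10, 6, 4, 2, 17, 9, 12, 8, 13, 5, 15, 16, 7]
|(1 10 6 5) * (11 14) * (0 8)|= |(0 8)(1 10 6 5)(11 14)|= 4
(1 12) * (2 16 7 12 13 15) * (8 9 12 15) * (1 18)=(1 13 8 9 12 18)(2 16 7 15)=[0, 13, 16, 3, 4, 5, 6, 15, 9, 12, 10, 11, 18, 8, 14, 2, 7, 17, 1]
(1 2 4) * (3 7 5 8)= (1 2 4)(3 7 5 8)= [0, 2, 4, 7, 1, 8, 6, 5, 3]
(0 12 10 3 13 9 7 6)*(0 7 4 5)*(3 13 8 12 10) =[10, 1, 2, 8, 5, 0, 7, 6, 12, 4, 13, 11, 3, 9] =(0 10 13 9 4 5)(3 8 12)(6 7)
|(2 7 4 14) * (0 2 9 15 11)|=|(0 2 7 4 14 9 15 11)|=8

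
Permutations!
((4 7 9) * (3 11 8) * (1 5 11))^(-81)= [0, 3, 2, 8, 4, 1, 6, 7, 11, 9, 10, 5]= (1 3 8 11 5)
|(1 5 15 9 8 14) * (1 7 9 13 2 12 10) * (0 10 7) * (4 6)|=12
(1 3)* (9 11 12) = (1 3)(9 11 12) = [0, 3, 2, 1, 4, 5, 6, 7, 8, 11, 10, 12, 9]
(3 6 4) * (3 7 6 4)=[0, 1, 2, 4, 7, 5, 3, 6]=(3 4 7 6)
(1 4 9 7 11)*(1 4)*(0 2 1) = (0 2 1)(4 9 7 11) = [2, 0, 1, 3, 9, 5, 6, 11, 8, 7, 10, 4]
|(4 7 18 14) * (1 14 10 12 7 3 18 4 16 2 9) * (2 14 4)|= |(1 4 3 18 10 12 7 2 9)(14 16)|= 18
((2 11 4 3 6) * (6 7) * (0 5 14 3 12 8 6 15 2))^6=[2, 1, 0, 12, 14, 11, 15, 8, 7, 9, 10, 5, 3, 13, 4, 6]=(0 2)(3 12)(4 14)(5 11)(6 15)(7 8)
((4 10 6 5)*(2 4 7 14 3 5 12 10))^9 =(2 4)(3 5 7 14) =[0, 1, 4, 5, 2, 7, 6, 14, 8, 9, 10, 11, 12, 13, 3]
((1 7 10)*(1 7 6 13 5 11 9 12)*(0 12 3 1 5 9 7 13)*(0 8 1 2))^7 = (0 9 7 12 3 10 5 2 13 11)(1 6 8) = [9, 6, 13, 10, 4, 2, 8, 12, 1, 7, 5, 0, 3, 11]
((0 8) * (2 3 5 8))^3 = (0 5 2 8 3) = [5, 1, 8, 0, 4, 2, 6, 7, 3]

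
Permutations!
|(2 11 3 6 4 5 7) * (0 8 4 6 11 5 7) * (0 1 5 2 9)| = |(0 8 4 7 9)(1 5)(3 11)| = 10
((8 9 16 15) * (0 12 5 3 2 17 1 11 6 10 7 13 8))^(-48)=(17)=[0, 1, 2, 3, 4, 5, 6, 7, 8, 9, 10, 11, 12, 13, 14, 15, 16, 17]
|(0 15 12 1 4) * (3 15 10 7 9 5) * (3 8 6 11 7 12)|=30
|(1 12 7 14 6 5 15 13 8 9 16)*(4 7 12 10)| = 12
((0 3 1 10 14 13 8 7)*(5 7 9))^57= (0 9 14 3 5 13 1 7 8 10)= [9, 7, 2, 5, 4, 13, 6, 8, 10, 14, 0, 11, 12, 1, 3]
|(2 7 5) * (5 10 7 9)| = 6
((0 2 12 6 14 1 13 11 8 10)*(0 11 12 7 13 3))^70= (0 1 6 13 2 3 14 12 7)(8 10 11)= [1, 6, 3, 14, 4, 5, 13, 0, 10, 9, 11, 8, 7, 2, 12]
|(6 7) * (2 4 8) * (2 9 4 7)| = |(2 7 6)(4 8 9)| = 3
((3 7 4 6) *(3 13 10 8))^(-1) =(3 8 10 13 6 4 7) =[0, 1, 2, 8, 7, 5, 4, 3, 10, 9, 13, 11, 12, 6]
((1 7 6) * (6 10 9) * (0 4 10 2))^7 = (0 2 7 1 6 9 10 4) = [2, 6, 7, 3, 0, 5, 9, 1, 8, 10, 4]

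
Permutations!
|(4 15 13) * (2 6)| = |(2 6)(4 15 13)| = 6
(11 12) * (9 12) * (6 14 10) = (6 14 10)(9 12 11) = [0, 1, 2, 3, 4, 5, 14, 7, 8, 12, 6, 9, 11, 13, 10]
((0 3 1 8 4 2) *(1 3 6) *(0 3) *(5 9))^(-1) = (0 3 2 4 8 1 6)(5 9) = [3, 6, 4, 2, 8, 9, 0, 7, 1, 5]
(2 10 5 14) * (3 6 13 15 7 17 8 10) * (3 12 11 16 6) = (2 12 11 16 6 13 15 7 17 8 10 5 14) = [0, 1, 12, 3, 4, 14, 13, 17, 10, 9, 5, 16, 11, 15, 2, 7, 6, 8]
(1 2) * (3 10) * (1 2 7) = (1 7)(3 10) = [0, 7, 2, 10, 4, 5, 6, 1, 8, 9, 3]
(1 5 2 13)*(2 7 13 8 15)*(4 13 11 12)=(1 5 7 11 12 4 13)(2 8 15)=[0, 5, 8, 3, 13, 7, 6, 11, 15, 9, 10, 12, 4, 1, 14, 2]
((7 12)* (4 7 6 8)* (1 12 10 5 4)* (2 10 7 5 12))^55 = (1 2 10 12 6 8)(4 5) = [0, 2, 10, 3, 5, 4, 8, 7, 1, 9, 12, 11, 6]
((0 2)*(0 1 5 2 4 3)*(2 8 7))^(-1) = (0 3 4)(1 2 7 8 5) = [3, 2, 7, 4, 0, 1, 6, 8, 5]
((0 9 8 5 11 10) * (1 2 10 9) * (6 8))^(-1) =(0 10 2 1)(5 8 6 9 11) =[10, 0, 1, 3, 4, 8, 9, 7, 6, 11, 2, 5]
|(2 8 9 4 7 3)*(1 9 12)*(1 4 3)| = 8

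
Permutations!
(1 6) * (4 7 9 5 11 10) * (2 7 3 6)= [0, 2, 7, 6, 3, 11, 1, 9, 8, 5, 4, 10]= (1 2 7 9 5 11 10 4 3 6)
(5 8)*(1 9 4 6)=(1 9 4 6)(5 8)=[0, 9, 2, 3, 6, 8, 1, 7, 5, 4]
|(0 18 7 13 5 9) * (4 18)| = |(0 4 18 7 13 5 9)| = 7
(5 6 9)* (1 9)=(1 9 5 6)=[0, 9, 2, 3, 4, 6, 1, 7, 8, 5]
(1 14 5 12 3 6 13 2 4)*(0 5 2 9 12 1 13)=[5, 14, 4, 6, 13, 1, 0, 7, 8, 12, 10, 11, 3, 9, 2]=(0 5 1 14 2 4 13 9 12 3 6)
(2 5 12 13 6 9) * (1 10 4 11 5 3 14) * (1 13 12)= (1 10 4 11 5)(2 3 14 13 6 9)= [0, 10, 3, 14, 11, 1, 9, 7, 8, 2, 4, 5, 12, 6, 13]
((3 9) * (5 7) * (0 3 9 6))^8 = (9)(0 6 3) = [6, 1, 2, 0, 4, 5, 3, 7, 8, 9]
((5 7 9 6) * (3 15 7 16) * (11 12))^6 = (3 16 5 6 9 7 15) = [0, 1, 2, 16, 4, 6, 9, 15, 8, 7, 10, 11, 12, 13, 14, 3, 5]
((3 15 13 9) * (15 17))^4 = (3 9 13 15 17) = [0, 1, 2, 9, 4, 5, 6, 7, 8, 13, 10, 11, 12, 15, 14, 17, 16, 3]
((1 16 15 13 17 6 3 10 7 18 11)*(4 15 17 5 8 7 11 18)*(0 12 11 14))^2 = (18)(0 11 16 6 10)(1 17 3 14 12)(4 13 8)(5 7 15) = [11, 17, 2, 14, 13, 7, 10, 15, 4, 9, 0, 16, 1, 8, 12, 5, 6, 3, 18]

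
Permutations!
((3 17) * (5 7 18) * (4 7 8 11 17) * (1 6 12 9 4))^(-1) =(1 3 17 11 8 5 18 7 4 9 12 6) =[0, 3, 2, 17, 9, 18, 1, 4, 5, 12, 10, 8, 6, 13, 14, 15, 16, 11, 7]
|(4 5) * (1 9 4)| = |(1 9 4 5)| = 4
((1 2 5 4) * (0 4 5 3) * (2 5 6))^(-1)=(0 3 2 6 5 1 4)=[3, 4, 6, 2, 0, 1, 5]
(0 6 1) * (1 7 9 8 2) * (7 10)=(0 6 10 7 9 8 2 1)=[6, 0, 1, 3, 4, 5, 10, 9, 2, 8, 7]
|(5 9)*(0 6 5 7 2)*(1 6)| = 7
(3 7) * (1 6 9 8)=(1 6 9 8)(3 7)=[0, 6, 2, 7, 4, 5, 9, 3, 1, 8]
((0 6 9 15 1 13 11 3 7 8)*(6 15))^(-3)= (0 3 1 8 11 15 7 13)(6 9)= [3, 8, 2, 1, 4, 5, 9, 13, 11, 6, 10, 15, 12, 0, 14, 7]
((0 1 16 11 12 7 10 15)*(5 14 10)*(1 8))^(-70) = (0 5 16 15 7 1 10 12 8 14 11) = [5, 10, 2, 3, 4, 16, 6, 1, 14, 9, 12, 0, 8, 13, 11, 7, 15]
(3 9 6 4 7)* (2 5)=[0, 1, 5, 9, 7, 2, 4, 3, 8, 6]=(2 5)(3 9 6 4 7)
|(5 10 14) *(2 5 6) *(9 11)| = 10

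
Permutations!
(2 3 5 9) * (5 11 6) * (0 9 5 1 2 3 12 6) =(0 9 3 11)(1 2 12 6) =[9, 2, 12, 11, 4, 5, 1, 7, 8, 3, 10, 0, 6]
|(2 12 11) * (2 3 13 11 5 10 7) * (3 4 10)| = |(2 12 5 3 13 11 4 10 7)| = 9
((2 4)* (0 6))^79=(0 6)(2 4)=[6, 1, 4, 3, 2, 5, 0]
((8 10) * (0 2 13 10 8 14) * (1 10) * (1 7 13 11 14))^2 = [11, 1, 14, 3, 4, 5, 6, 7, 8, 9, 10, 0, 12, 13, 2] = (0 11)(2 14)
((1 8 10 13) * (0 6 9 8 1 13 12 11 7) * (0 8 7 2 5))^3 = (13)(0 7 12 5 9 10 2 6 8 11) = [7, 1, 6, 3, 4, 9, 8, 12, 11, 10, 2, 0, 5, 13]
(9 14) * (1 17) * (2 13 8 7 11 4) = (1 17)(2 13 8 7 11 4)(9 14) = [0, 17, 13, 3, 2, 5, 6, 11, 7, 14, 10, 4, 12, 8, 9, 15, 16, 1]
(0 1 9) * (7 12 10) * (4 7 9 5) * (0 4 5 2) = (0 1 2)(4 7 12 10 9) = [1, 2, 0, 3, 7, 5, 6, 12, 8, 4, 9, 11, 10]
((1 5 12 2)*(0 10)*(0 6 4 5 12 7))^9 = (12)(0 4)(5 10)(6 7) = [4, 1, 2, 3, 0, 10, 7, 6, 8, 9, 5, 11, 12]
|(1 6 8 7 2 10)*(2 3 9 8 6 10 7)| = |(1 10)(2 7 3 9 8)| = 10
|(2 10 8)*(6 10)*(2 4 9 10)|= |(2 6)(4 9 10 8)|= 4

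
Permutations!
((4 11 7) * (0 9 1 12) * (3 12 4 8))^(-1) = (0 12 3 8 7 11 4 1 9) = [12, 9, 2, 8, 1, 5, 6, 11, 7, 0, 10, 4, 3]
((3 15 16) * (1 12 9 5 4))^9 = (16)(1 4 5 9 12) = [0, 4, 2, 3, 5, 9, 6, 7, 8, 12, 10, 11, 1, 13, 14, 15, 16]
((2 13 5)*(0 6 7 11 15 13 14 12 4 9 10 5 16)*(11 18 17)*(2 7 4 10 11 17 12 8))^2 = [4, 1, 8, 3, 11, 18, 9, 12, 14, 15, 7, 13, 5, 0, 2, 16, 6, 17, 10] = (0 4 11 13)(2 8 14)(5 18 10 7 12)(6 9 15 16)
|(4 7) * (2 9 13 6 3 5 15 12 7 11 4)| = 18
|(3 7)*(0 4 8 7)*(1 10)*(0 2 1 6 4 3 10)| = |(0 3 2 1)(4 8 7 10 6)| = 20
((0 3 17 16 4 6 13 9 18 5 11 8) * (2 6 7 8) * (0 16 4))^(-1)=(0 16 8 7 4 17 3)(2 11 5 18 9 13 6)=[16, 1, 11, 0, 17, 18, 2, 4, 7, 13, 10, 5, 12, 6, 14, 15, 8, 3, 9]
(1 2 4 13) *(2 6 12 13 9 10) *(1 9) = (1 6 12 13 9 10 2 4) = [0, 6, 4, 3, 1, 5, 12, 7, 8, 10, 2, 11, 13, 9]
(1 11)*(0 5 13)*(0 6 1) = (0 5 13 6 1 11) = [5, 11, 2, 3, 4, 13, 1, 7, 8, 9, 10, 0, 12, 6]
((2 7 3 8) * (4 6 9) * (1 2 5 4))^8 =(1 9 6 4 5 8 3 7 2) =[0, 9, 1, 7, 5, 8, 4, 2, 3, 6]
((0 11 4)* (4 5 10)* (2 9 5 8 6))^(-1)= (0 4 10 5 9 2 6 8 11)= [4, 1, 6, 3, 10, 9, 8, 7, 11, 2, 5, 0]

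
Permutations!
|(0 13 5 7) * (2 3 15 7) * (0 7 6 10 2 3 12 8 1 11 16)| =13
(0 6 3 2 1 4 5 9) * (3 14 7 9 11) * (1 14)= (0 6 1 4 5 11 3 2 14 7 9)= [6, 4, 14, 2, 5, 11, 1, 9, 8, 0, 10, 3, 12, 13, 7]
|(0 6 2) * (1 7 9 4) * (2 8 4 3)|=|(0 6 8 4 1 7 9 3 2)|=9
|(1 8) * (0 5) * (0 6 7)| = 4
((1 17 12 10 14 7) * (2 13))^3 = [0, 10, 13, 3, 4, 5, 6, 12, 8, 9, 1, 11, 7, 2, 17, 15, 16, 14] = (1 10)(2 13)(7 12)(14 17)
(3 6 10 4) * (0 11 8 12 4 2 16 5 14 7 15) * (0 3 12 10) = (0 11 8 10 2 16 5 14 7 15 3 6)(4 12) = [11, 1, 16, 6, 12, 14, 0, 15, 10, 9, 2, 8, 4, 13, 7, 3, 5]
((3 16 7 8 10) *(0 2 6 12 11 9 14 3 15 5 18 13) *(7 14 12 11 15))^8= (0 18 15 9 6)(2 13 5 12 11)(3 14 16)(7 10 8)= [18, 1, 13, 14, 4, 12, 0, 10, 7, 6, 8, 2, 11, 5, 16, 9, 3, 17, 15]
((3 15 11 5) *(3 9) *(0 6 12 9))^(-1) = (0 5 11 15 3 9 12 6) = [5, 1, 2, 9, 4, 11, 0, 7, 8, 12, 10, 15, 6, 13, 14, 3]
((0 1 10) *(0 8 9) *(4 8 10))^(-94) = (10)(0 1 4 8 9) = [1, 4, 2, 3, 8, 5, 6, 7, 9, 0, 10]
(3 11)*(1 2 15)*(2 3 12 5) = [0, 3, 15, 11, 4, 2, 6, 7, 8, 9, 10, 12, 5, 13, 14, 1] = (1 3 11 12 5 2 15)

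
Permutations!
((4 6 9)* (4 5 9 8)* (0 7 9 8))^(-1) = (0 6 4 8 5 9 7) = [6, 1, 2, 3, 8, 9, 4, 0, 5, 7]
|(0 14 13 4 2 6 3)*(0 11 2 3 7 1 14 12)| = 18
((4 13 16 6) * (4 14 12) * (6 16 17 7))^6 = [0, 1, 2, 3, 12, 5, 7, 17, 8, 9, 10, 11, 14, 4, 6, 15, 16, 13] = (4 12 14 6 7 17 13)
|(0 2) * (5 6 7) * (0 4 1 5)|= 7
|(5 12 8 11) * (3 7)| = 4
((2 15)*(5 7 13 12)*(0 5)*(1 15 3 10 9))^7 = (0 7 12 5 13)(1 15 2 3 10 9) = [7, 15, 3, 10, 4, 13, 6, 12, 8, 1, 9, 11, 5, 0, 14, 2]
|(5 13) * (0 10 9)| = |(0 10 9)(5 13)| = 6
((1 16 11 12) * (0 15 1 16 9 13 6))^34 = [13, 0, 2, 3, 4, 5, 9, 7, 8, 15, 10, 12, 16, 1, 14, 6, 11] = (0 13 1)(6 9 15)(11 12 16)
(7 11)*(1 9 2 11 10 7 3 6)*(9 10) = (1 10 7 9 2 11 3 6) = [0, 10, 11, 6, 4, 5, 1, 9, 8, 2, 7, 3]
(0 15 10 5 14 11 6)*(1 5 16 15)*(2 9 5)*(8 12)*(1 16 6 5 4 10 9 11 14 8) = [16, 2, 11, 3, 10, 8, 0, 7, 12, 4, 6, 5, 1, 13, 14, 9, 15] = (0 16 15 9 4 10 6)(1 2 11 5 8 12)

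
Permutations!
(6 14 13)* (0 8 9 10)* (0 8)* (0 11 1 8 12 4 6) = (0 11 1 8 9 10 12 4 6 14 13) = [11, 8, 2, 3, 6, 5, 14, 7, 9, 10, 12, 1, 4, 0, 13]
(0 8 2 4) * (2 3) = (0 8 3 2 4) = [8, 1, 4, 2, 0, 5, 6, 7, 3]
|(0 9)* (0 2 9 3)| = 2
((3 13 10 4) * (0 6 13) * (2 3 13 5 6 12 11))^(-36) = (13)(0 3 2 11 12) = [3, 1, 11, 2, 4, 5, 6, 7, 8, 9, 10, 12, 0, 13]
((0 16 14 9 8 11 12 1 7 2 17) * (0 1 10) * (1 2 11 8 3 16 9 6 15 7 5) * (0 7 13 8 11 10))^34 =(17)(0 9 3 16 14 6 15 13 8 11 12) =[9, 1, 2, 16, 4, 5, 15, 7, 11, 3, 10, 12, 0, 8, 6, 13, 14, 17]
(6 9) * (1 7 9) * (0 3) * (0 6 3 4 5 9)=(0 4 5 9 3 6 1 7)=[4, 7, 2, 6, 5, 9, 1, 0, 8, 3]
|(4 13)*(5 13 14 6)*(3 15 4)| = 7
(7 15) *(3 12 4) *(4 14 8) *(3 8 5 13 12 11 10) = (3 11 10)(4 8)(5 13 12 14)(7 15) = [0, 1, 2, 11, 8, 13, 6, 15, 4, 9, 3, 10, 14, 12, 5, 7]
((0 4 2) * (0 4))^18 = (4) = [0, 1, 2, 3, 4]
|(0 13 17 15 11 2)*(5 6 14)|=|(0 13 17 15 11 2)(5 6 14)|=6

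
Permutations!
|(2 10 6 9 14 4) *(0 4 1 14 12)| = |(0 4 2 10 6 9 12)(1 14)| = 14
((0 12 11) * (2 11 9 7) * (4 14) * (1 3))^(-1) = (0 11 2 7 9 12)(1 3)(4 14) = [11, 3, 7, 1, 14, 5, 6, 9, 8, 12, 10, 2, 0, 13, 4]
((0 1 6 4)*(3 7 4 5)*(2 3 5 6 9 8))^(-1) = (0 4 7 3 2 8 9 1) = [4, 0, 8, 2, 7, 5, 6, 3, 9, 1]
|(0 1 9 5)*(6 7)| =|(0 1 9 5)(6 7)| =4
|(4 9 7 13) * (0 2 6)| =|(0 2 6)(4 9 7 13)| =12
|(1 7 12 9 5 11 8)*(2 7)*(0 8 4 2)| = |(0 8 1)(2 7 12 9 5 11 4)| = 21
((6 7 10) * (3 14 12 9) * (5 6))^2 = (3 12)(5 7)(6 10)(9 14) = [0, 1, 2, 12, 4, 7, 10, 5, 8, 14, 6, 11, 3, 13, 9]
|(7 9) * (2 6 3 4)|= |(2 6 3 4)(7 9)|= 4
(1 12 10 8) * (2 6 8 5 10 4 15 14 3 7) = (1 12 4 15 14 3 7 2 6 8)(5 10) = [0, 12, 6, 7, 15, 10, 8, 2, 1, 9, 5, 11, 4, 13, 3, 14]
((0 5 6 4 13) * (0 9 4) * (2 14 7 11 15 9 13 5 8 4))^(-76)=[6, 1, 7, 3, 8, 4, 5, 15, 0, 14, 10, 9, 12, 13, 11, 2]=(0 6 5 4 8)(2 7 15)(9 14 11)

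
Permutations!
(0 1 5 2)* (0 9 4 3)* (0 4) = (0 1 5 2 9)(3 4) = [1, 5, 9, 4, 3, 2, 6, 7, 8, 0]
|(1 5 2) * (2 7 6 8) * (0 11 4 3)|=|(0 11 4 3)(1 5 7 6 8 2)|=12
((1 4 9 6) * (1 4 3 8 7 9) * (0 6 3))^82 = (0 4)(1 6)(3 7)(8 9) = [4, 6, 2, 7, 0, 5, 1, 3, 9, 8]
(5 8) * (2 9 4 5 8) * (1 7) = (1 7)(2 9 4 5) = [0, 7, 9, 3, 5, 2, 6, 1, 8, 4]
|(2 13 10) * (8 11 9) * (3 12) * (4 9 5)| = |(2 13 10)(3 12)(4 9 8 11 5)| = 30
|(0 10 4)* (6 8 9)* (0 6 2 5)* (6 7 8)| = |(0 10 4 7 8 9 2 5)| = 8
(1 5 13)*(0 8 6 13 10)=(0 8 6 13 1 5 10)=[8, 5, 2, 3, 4, 10, 13, 7, 6, 9, 0, 11, 12, 1]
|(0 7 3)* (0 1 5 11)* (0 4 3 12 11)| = 8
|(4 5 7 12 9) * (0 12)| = 6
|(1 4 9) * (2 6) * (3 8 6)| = |(1 4 9)(2 3 8 6)| = 12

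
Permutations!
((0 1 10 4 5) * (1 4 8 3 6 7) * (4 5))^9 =[5, 3, 2, 1, 4, 0, 10, 8, 7, 9, 6] =(0 5)(1 3)(6 10)(7 8)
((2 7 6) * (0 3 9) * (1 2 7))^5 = (0 9 3)(1 2)(6 7) = [9, 2, 1, 0, 4, 5, 7, 6, 8, 3]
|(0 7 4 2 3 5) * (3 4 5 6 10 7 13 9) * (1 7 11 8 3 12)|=|(0 13 9 12 1 7 5)(2 4)(3 6 10 11 8)|=70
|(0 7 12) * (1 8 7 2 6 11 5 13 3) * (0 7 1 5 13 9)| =|(0 2 6 11 13 3 5 9)(1 8)(7 12)| =8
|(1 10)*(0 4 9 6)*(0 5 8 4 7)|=10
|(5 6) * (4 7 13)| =|(4 7 13)(5 6)| =6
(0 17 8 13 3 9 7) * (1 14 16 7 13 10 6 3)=(0 17 8 10 6 3 9 13 1 14 16 7)=[17, 14, 2, 9, 4, 5, 3, 0, 10, 13, 6, 11, 12, 1, 16, 15, 7, 8]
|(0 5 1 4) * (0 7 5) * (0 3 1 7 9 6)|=|(0 3 1 4 9 6)(5 7)|=6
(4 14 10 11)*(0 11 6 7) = (0 11 4 14 10 6 7) = [11, 1, 2, 3, 14, 5, 7, 0, 8, 9, 6, 4, 12, 13, 10]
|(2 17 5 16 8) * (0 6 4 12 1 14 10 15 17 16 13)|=|(0 6 4 12 1 14 10 15 17 5 13)(2 16 8)|=33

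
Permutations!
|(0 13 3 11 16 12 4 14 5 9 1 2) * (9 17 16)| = |(0 13 3 11 9 1 2)(4 14 5 17 16 12)| = 42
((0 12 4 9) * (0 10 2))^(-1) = [2, 1, 10, 3, 12, 5, 6, 7, 8, 4, 9, 11, 0] = (0 2 10 9 4 12)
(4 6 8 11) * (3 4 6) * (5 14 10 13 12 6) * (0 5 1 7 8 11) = (0 5 14 10 13 12 6 11 1 7 8)(3 4) = [5, 7, 2, 4, 3, 14, 11, 8, 0, 9, 13, 1, 6, 12, 10]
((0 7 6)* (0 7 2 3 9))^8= (9)= [0, 1, 2, 3, 4, 5, 6, 7, 8, 9]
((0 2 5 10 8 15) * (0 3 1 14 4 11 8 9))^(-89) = (0 2 5 10 9)(1 4 8 3 14 11 15) = [2, 4, 5, 14, 8, 10, 6, 7, 3, 0, 9, 15, 12, 13, 11, 1]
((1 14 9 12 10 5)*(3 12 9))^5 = [0, 5, 2, 14, 4, 10, 6, 7, 8, 9, 12, 11, 3, 13, 1] = (1 5 10 12 3 14)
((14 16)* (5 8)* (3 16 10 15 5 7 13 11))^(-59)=[0, 1, 2, 16, 4, 8, 6, 13, 7, 9, 15, 3, 12, 11, 10, 5, 14]=(3 16 14 10 15 5 8 7 13 11)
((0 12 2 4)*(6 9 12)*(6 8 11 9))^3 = (0 9 4 11 2 8 12) = [9, 1, 8, 3, 11, 5, 6, 7, 12, 4, 10, 2, 0]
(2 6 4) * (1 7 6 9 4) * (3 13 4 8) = (1 7 6)(2 9 8 3 13 4) = [0, 7, 9, 13, 2, 5, 1, 6, 3, 8, 10, 11, 12, 4]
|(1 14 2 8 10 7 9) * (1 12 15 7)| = |(1 14 2 8 10)(7 9 12 15)| = 20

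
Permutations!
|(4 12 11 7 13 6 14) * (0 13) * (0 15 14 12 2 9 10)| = |(0 13 6 12 11 7 15 14 4 2 9 10)| = 12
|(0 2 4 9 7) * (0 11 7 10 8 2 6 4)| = |(0 6 4 9 10 8 2)(7 11)| = 14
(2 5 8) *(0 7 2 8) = [7, 1, 5, 3, 4, 0, 6, 2, 8] = (8)(0 7 2 5)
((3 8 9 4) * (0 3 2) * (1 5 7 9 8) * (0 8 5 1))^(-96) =(9) =[0, 1, 2, 3, 4, 5, 6, 7, 8, 9]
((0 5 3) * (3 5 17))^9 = [0, 1, 2, 3, 4, 5, 6, 7, 8, 9, 10, 11, 12, 13, 14, 15, 16, 17] = (17)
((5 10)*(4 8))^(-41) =(4 8)(5 10) =[0, 1, 2, 3, 8, 10, 6, 7, 4, 9, 5]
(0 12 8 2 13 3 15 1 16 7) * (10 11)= (0 12 8 2 13 3 15 1 16 7)(10 11)= [12, 16, 13, 15, 4, 5, 6, 0, 2, 9, 11, 10, 8, 3, 14, 1, 7]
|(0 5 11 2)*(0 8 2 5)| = 2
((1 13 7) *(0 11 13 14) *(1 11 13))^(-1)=(0 14 1 11 7 13)=[14, 11, 2, 3, 4, 5, 6, 13, 8, 9, 10, 7, 12, 0, 1]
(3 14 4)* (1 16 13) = (1 16 13)(3 14 4) = [0, 16, 2, 14, 3, 5, 6, 7, 8, 9, 10, 11, 12, 1, 4, 15, 13]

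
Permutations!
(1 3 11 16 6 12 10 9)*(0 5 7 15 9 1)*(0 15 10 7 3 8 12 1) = (0 5 3 11 16 6 1 8 12 7 10)(9 15) = [5, 8, 2, 11, 4, 3, 1, 10, 12, 15, 0, 16, 7, 13, 14, 9, 6]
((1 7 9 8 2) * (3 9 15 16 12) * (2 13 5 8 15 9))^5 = (1 12 9 2 16 7 3 15)(5 13 8) = [0, 12, 16, 15, 4, 13, 6, 3, 5, 2, 10, 11, 9, 8, 14, 1, 7]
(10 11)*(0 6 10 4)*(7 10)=(0 6 7 10 11 4)=[6, 1, 2, 3, 0, 5, 7, 10, 8, 9, 11, 4]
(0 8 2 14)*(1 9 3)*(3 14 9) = (0 8 2 9 14)(1 3) = [8, 3, 9, 1, 4, 5, 6, 7, 2, 14, 10, 11, 12, 13, 0]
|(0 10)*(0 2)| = 3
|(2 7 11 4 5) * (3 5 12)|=|(2 7 11 4 12 3 5)|=7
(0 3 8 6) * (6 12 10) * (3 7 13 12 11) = (0 7 13 12 10 6)(3 8 11) = [7, 1, 2, 8, 4, 5, 0, 13, 11, 9, 6, 3, 10, 12]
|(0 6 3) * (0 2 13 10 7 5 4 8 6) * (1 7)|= 10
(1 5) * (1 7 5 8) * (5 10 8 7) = [0, 7, 2, 3, 4, 5, 6, 10, 1, 9, 8] = (1 7 10 8)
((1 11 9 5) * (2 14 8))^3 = (14)(1 5 9 11) = [0, 5, 2, 3, 4, 9, 6, 7, 8, 11, 10, 1, 12, 13, 14]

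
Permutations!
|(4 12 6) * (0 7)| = 6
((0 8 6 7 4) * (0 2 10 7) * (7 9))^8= (0 6 8)(2 7 10 4 9)= [6, 1, 7, 3, 9, 5, 8, 10, 0, 2, 4]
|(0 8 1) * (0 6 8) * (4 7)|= |(1 6 8)(4 7)|= 6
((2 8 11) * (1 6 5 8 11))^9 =(1 6 5 8)(2 11) =[0, 6, 11, 3, 4, 8, 5, 7, 1, 9, 10, 2]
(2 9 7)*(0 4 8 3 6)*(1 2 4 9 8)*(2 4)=(0 9 7 2 8 3 6)(1 4)=[9, 4, 8, 6, 1, 5, 0, 2, 3, 7]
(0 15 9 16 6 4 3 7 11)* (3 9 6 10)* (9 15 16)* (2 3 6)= (0 16 10 6 4 15 2 3 7 11)= [16, 1, 3, 7, 15, 5, 4, 11, 8, 9, 6, 0, 12, 13, 14, 2, 10]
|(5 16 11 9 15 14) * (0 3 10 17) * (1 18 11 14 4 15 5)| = |(0 3 10 17)(1 18 11 9 5 16 14)(4 15)| = 28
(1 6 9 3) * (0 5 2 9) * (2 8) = (0 5 8 2 9 3 1 6) = [5, 6, 9, 1, 4, 8, 0, 7, 2, 3]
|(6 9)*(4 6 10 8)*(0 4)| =|(0 4 6 9 10 8)| =6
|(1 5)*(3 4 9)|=6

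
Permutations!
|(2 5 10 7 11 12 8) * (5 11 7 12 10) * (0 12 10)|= 5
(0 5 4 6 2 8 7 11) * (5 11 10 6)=(0 11)(2 8 7 10 6)(4 5)=[11, 1, 8, 3, 5, 4, 2, 10, 7, 9, 6, 0]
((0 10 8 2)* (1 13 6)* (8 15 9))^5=(0 2 8 9 15 10)(1 6 13)=[2, 6, 8, 3, 4, 5, 13, 7, 9, 15, 0, 11, 12, 1, 14, 10]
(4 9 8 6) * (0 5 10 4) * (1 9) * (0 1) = (0 5 10 4)(1 9 8 6) = [5, 9, 2, 3, 0, 10, 1, 7, 6, 8, 4]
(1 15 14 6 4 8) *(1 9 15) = (4 8 9 15 14 6) = [0, 1, 2, 3, 8, 5, 4, 7, 9, 15, 10, 11, 12, 13, 6, 14]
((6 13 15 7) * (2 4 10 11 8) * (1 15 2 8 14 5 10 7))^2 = (15)(2 7 13 4 6)(5 11)(10 14) = [0, 1, 7, 3, 6, 11, 2, 13, 8, 9, 14, 5, 12, 4, 10, 15]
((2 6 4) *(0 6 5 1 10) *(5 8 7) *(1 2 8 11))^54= (0 7 1 4 2)(5 10 8 11 6)= [7, 4, 0, 3, 2, 10, 5, 1, 11, 9, 8, 6]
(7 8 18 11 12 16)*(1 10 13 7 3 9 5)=[0, 10, 2, 9, 4, 1, 6, 8, 18, 5, 13, 12, 16, 7, 14, 15, 3, 17, 11]=(1 10 13 7 8 18 11 12 16 3 9 5)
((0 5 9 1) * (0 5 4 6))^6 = (9) = [0, 1, 2, 3, 4, 5, 6, 7, 8, 9]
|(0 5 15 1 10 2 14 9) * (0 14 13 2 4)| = |(0 5 15 1 10 4)(2 13)(9 14)| = 6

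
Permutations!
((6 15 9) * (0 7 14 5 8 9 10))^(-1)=[10, 1, 2, 3, 4, 14, 9, 0, 5, 8, 15, 11, 12, 13, 7, 6]=(0 10 15 6 9 8 5 14 7)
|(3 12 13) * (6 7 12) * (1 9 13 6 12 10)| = |(1 9 13 3 12 6 7 10)| = 8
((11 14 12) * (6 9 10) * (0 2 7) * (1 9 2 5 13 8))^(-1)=(0 7 2 6 10 9 1 8 13 5)(11 12 14)=[7, 8, 6, 3, 4, 0, 10, 2, 13, 1, 9, 12, 14, 5, 11]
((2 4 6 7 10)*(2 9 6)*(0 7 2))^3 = (0 9 4 10 2 7 6) = [9, 1, 7, 3, 10, 5, 0, 6, 8, 4, 2]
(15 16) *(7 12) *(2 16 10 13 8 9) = (2 16 15 10 13 8 9)(7 12) = [0, 1, 16, 3, 4, 5, 6, 12, 9, 2, 13, 11, 7, 8, 14, 10, 15]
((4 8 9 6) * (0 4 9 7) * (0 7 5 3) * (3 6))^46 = [6, 1, 2, 5, 9, 0, 4, 7, 3, 8] = (0 6 4 9 8 3 5)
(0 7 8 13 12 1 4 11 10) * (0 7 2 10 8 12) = (0 2 10 7 12 1 4 11 8 13) = [2, 4, 10, 3, 11, 5, 6, 12, 13, 9, 7, 8, 1, 0]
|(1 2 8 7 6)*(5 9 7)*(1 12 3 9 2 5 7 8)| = 6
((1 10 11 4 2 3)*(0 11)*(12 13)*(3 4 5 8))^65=(0 5 3 10 11 8 1)(2 4)(12 13)=[5, 0, 4, 10, 2, 3, 6, 7, 1, 9, 11, 8, 13, 12]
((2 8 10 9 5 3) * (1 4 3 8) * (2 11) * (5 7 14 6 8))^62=(1 3 2 4 11)(6 10 7)(8 9 14)=[0, 3, 4, 2, 11, 5, 10, 6, 9, 14, 7, 1, 12, 13, 8]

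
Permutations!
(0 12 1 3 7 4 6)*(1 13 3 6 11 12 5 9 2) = [5, 6, 1, 7, 11, 9, 0, 4, 8, 2, 10, 12, 13, 3] = (0 5 9 2 1 6)(3 7 4 11 12 13)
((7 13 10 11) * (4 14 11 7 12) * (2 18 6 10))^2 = (2 6 7)(4 11)(10 13 18)(12 14) = [0, 1, 6, 3, 11, 5, 7, 2, 8, 9, 13, 4, 14, 18, 12, 15, 16, 17, 10]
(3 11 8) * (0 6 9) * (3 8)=(0 6 9)(3 11)=[6, 1, 2, 11, 4, 5, 9, 7, 8, 0, 10, 3]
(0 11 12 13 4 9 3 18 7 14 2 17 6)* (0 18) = (0 11 12 13 4 9 3)(2 17 6 18 7 14) = [11, 1, 17, 0, 9, 5, 18, 14, 8, 3, 10, 12, 13, 4, 2, 15, 16, 6, 7]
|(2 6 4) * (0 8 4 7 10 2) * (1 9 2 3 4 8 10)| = |(0 10 3 4)(1 9 2 6 7)| = 20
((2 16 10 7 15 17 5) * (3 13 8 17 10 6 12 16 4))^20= (2 5 17 8 13 3 4)(6 16 12)(7 10 15)= [0, 1, 5, 4, 2, 17, 16, 10, 13, 9, 15, 11, 6, 3, 14, 7, 12, 8]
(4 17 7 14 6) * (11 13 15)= (4 17 7 14 6)(11 13 15)= [0, 1, 2, 3, 17, 5, 4, 14, 8, 9, 10, 13, 12, 15, 6, 11, 16, 7]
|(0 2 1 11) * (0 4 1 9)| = |(0 2 9)(1 11 4)| = 3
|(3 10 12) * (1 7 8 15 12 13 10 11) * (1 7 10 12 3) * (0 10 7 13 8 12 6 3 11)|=|(0 10 8 15 11 13 6 3)(1 7 12)|=24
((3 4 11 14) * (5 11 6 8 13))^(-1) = (3 14 11 5 13 8 6 4) = [0, 1, 2, 14, 3, 13, 4, 7, 6, 9, 10, 5, 12, 8, 11]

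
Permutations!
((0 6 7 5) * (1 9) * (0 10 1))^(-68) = [7, 0, 2, 3, 4, 1, 5, 10, 8, 6, 9] = (0 7 10 9 6 5 1)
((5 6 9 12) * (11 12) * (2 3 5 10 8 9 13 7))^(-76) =(2 5 13)(3 6 7)(8 10 12 11 9) =[0, 1, 5, 6, 4, 13, 7, 3, 10, 8, 12, 9, 11, 2]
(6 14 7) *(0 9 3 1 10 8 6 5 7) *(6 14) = (0 9 3 1 10 8 14)(5 7) = [9, 10, 2, 1, 4, 7, 6, 5, 14, 3, 8, 11, 12, 13, 0]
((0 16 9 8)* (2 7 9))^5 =[8, 1, 16, 3, 4, 5, 6, 2, 9, 7, 10, 11, 12, 13, 14, 15, 0] =(0 8 9 7 2 16)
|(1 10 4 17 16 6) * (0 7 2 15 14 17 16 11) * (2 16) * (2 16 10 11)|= |(0 7 10 4 16 6 1 11)(2 15 14 17)|= 8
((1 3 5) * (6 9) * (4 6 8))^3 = [0, 1, 2, 3, 8, 5, 4, 7, 9, 6] = (4 8 9 6)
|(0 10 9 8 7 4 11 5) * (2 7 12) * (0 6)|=|(0 10 9 8 12 2 7 4 11 5 6)|=11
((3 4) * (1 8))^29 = (1 8)(3 4) = [0, 8, 2, 4, 3, 5, 6, 7, 1]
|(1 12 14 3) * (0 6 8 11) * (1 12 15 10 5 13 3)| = |(0 6 8 11)(1 15 10 5 13 3 12 14)| = 8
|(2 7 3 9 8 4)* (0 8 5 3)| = |(0 8 4 2 7)(3 9 5)| = 15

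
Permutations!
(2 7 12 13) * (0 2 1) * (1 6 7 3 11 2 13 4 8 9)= (0 13 6 7 12 4 8 9 1)(2 3 11)= [13, 0, 3, 11, 8, 5, 7, 12, 9, 1, 10, 2, 4, 6]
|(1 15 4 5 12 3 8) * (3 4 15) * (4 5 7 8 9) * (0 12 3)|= 9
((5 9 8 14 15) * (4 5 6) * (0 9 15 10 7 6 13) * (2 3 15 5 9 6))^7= (0 7 4 3 8 13 10 6 2 9 15 14)= [7, 1, 9, 8, 3, 5, 2, 4, 13, 15, 6, 11, 12, 10, 0, 14]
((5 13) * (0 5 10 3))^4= (0 3 10 13 5)= [3, 1, 2, 10, 4, 0, 6, 7, 8, 9, 13, 11, 12, 5]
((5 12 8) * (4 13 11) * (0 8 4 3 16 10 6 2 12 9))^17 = (0 8 5 9)(2 6 10 16 3 11 13 4 12) = [8, 1, 6, 11, 12, 9, 10, 7, 5, 0, 16, 13, 2, 4, 14, 15, 3]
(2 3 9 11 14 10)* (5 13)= (2 3 9 11 14 10)(5 13)= [0, 1, 3, 9, 4, 13, 6, 7, 8, 11, 2, 14, 12, 5, 10]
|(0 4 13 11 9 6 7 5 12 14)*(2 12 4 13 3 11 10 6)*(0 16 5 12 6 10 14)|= 13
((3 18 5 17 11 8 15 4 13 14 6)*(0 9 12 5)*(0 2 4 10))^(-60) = (0 5 8)(2 14 18 13 3 4 6)(9 17 15)(10 12 11) = [5, 1, 14, 4, 6, 8, 2, 7, 0, 17, 12, 10, 11, 3, 18, 9, 16, 15, 13]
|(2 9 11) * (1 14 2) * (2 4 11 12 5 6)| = 20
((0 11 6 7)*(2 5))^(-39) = (0 11 6 7)(2 5) = [11, 1, 5, 3, 4, 2, 7, 0, 8, 9, 10, 6]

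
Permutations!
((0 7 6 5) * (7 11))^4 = (0 5 6 7 11) = [5, 1, 2, 3, 4, 6, 7, 11, 8, 9, 10, 0]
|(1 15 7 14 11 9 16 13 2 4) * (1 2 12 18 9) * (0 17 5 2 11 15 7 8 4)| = 140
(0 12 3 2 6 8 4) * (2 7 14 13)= (0 12 3 7 14 13 2 6 8 4)= [12, 1, 6, 7, 0, 5, 8, 14, 4, 9, 10, 11, 3, 2, 13]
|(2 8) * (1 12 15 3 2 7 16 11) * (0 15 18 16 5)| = 35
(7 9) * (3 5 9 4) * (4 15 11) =(3 5 9 7 15 11 4) =[0, 1, 2, 5, 3, 9, 6, 15, 8, 7, 10, 4, 12, 13, 14, 11]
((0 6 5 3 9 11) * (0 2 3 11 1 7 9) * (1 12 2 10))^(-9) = (0 5 10 7 12 3 6 11 1 9 2) = [5, 9, 0, 6, 4, 10, 11, 12, 8, 2, 7, 1, 3]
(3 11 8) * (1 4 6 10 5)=(1 4 6 10 5)(3 11 8)=[0, 4, 2, 11, 6, 1, 10, 7, 3, 9, 5, 8]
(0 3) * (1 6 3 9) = (0 9 1 6 3) = [9, 6, 2, 0, 4, 5, 3, 7, 8, 1]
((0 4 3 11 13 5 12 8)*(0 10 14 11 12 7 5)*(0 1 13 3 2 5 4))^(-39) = (1 13)(2 5 7 4)(3 10)(8 11)(12 14) = [0, 13, 5, 10, 2, 7, 6, 4, 11, 9, 3, 8, 14, 1, 12]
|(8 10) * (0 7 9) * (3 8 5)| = 12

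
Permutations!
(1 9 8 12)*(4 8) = (1 9 4 8 12) = [0, 9, 2, 3, 8, 5, 6, 7, 12, 4, 10, 11, 1]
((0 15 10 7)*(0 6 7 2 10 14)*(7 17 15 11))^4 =(0 17 11 15 7 14 6) =[17, 1, 2, 3, 4, 5, 0, 14, 8, 9, 10, 15, 12, 13, 6, 7, 16, 11]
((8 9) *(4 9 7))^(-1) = [0, 1, 2, 3, 7, 5, 6, 8, 9, 4] = (4 7 8 9)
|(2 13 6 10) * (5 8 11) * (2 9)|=|(2 13 6 10 9)(5 8 11)|=15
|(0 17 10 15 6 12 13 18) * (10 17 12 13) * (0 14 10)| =6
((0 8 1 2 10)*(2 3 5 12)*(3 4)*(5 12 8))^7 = (0 2 3 1 5 10 12 4 8) = [2, 5, 3, 1, 8, 10, 6, 7, 0, 9, 12, 11, 4]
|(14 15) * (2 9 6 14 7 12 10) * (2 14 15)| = |(2 9 6 15 7 12 10 14)| = 8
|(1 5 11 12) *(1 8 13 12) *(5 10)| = 12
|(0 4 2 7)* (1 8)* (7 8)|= 6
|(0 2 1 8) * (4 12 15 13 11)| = 20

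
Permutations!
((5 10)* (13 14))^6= (14)= [0, 1, 2, 3, 4, 5, 6, 7, 8, 9, 10, 11, 12, 13, 14]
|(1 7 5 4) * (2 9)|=|(1 7 5 4)(2 9)|=4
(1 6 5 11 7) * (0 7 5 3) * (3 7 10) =[10, 6, 2, 0, 4, 11, 7, 1, 8, 9, 3, 5] =(0 10 3)(1 6 7)(5 11)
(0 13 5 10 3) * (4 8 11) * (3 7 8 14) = (0 13 5 10 7 8 11 4 14 3) = [13, 1, 2, 0, 14, 10, 6, 8, 11, 9, 7, 4, 12, 5, 3]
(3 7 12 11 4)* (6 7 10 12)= (3 10 12 11 4)(6 7)= [0, 1, 2, 10, 3, 5, 7, 6, 8, 9, 12, 4, 11]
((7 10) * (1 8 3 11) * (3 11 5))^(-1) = (1 11 8)(3 5)(7 10) = [0, 11, 2, 5, 4, 3, 6, 10, 1, 9, 7, 8]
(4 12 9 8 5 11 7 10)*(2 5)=[0, 1, 5, 3, 12, 11, 6, 10, 2, 8, 4, 7, 9]=(2 5 11 7 10 4 12 9 8)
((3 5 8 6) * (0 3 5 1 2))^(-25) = [2, 3, 1, 0, 4, 6, 8, 7, 5] = (0 2 1 3)(5 6 8)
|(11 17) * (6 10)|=2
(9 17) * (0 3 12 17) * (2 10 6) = [3, 1, 10, 12, 4, 5, 2, 7, 8, 0, 6, 11, 17, 13, 14, 15, 16, 9] = (0 3 12 17 9)(2 10 6)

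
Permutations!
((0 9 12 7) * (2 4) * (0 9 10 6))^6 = (12) = [0, 1, 2, 3, 4, 5, 6, 7, 8, 9, 10, 11, 12]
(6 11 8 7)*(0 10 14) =(0 10 14)(6 11 8 7) =[10, 1, 2, 3, 4, 5, 11, 6, 7, 9, 14, 8, 12, 13, 0]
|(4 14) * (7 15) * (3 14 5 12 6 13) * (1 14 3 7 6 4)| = 12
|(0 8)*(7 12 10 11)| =|(0 8)(7 12 10 11)| =4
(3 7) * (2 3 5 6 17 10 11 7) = (2 3)(5 6 17 10 11 7) = [0, 1, 3, 2, 4, 6, 17, 5, 8, 9, 11, 7, 12, 13, 14, 15, 16, 10]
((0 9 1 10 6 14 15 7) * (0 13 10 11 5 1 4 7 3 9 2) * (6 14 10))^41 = [2, 5, 0, 6, 14, 11, 9, 15, 8, 10, 4, 1, 12, 3, 7, 13] = (0 2)(1 5 11)(3 6 9 10 4 14 7 15 13)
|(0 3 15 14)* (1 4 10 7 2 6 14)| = 10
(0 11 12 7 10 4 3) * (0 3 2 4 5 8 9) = (0 11 12 7 10 5 8 9)(2 4) = [11, 1, 4, 3, 2, 8, 6, 10, 9, 0, 5, 12, 7]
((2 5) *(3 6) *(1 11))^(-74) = (11) = [0, 1, 2, 3, 4, 5, 6, 7, 8, 9, 10, 11]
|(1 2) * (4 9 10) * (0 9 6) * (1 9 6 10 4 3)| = 6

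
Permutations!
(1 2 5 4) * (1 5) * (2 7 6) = (1 7 6 2)(4 5) = [0, 7, 1, 3, 5, 4, 2, 6]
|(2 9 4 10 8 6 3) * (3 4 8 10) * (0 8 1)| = 8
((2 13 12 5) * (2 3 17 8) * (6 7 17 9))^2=(2 12 3 6 17)(5 9 7 8 13)=[0, 1, 12, 6, 4, 9, 17, 8, 13, 7, 10, 11, 3, 5, 14, 15, 16, 2]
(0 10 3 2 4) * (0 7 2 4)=(0 10 3 4 7 2)=[10, 1, 0, 4, 7, 5, 6, 2, 8, 9, 3]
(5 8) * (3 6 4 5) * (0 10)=[10, 1, 2, 6, 5, 8, 4, 7, 3, 9, 0]=(0 10)(3 6 4 5 8)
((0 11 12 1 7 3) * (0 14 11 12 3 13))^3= [7, 0, 2, 3, 4, 5, 6, 12, 8, 9, 10, 11, 13, 1, 14]= (14)(0 7 12 13 1)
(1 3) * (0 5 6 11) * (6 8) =(0 5 8 6 11)(1 3) =[5, 3, 2, 1, 4, 8, 11, 7, 6, 9, 10, 0]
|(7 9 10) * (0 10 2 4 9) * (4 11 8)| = |(0 10 7)(2 11 8 4 9)| = 15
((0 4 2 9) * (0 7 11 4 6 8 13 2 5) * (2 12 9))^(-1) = (0 5 4 11 7 9 12 13 8 6) = [5, 1, 2, 3, 11, 4, 0, 9, 6, 12, 10, 7, 13, 8]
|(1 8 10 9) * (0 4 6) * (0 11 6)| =4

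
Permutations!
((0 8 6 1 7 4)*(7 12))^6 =(0 4 7 12 1 6 8) =[4, 6, 2, 3, 7, 5, 8, 12, 0, 9, 10, 11, 1]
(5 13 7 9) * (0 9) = (0 9 5 13 7) = [9, 1, 2, 3, 4, 13, 6, 0, 8, 5, 10, 11, 12, 7]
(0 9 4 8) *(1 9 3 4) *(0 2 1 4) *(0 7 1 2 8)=[3, 9, 2, 7, 0, 5, 6, 1, 8, 4]=(0 3 7 1 9 4)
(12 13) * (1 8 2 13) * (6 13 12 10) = (1 8 2 12)(6 13 10) = [0, 8, 12, 3, 4, 5, 13, 7, 2, 9, 6, 11, 1, 10]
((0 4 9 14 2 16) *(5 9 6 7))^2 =(0 6 5 14 16 4 7 9 2) =[6, 1, 0, 3, 7, 14, 5, 9, 8, 2, 10, 11, 12, 13, 16, 15, 4]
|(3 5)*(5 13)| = |(3 13 5)| = 3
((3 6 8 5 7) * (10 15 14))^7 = [0, 1, 2, 8, 4, 3, 5, 6, 7, 9, 15, 11, 12, 13, 10, 14] = (3 8 7 6 5)(10 15 14)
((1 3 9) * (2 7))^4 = (1 3 9) = [0, 3, 2, 9, 4, 5, 6, 7, 8, 1]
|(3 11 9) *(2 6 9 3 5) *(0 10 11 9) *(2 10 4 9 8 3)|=8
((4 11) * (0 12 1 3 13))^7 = (0 1 13 12 3)(4 11) = [1, 13, 2, 0, 11, 5, 6, 7, 8, 9, 10, 4, 3, 12]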